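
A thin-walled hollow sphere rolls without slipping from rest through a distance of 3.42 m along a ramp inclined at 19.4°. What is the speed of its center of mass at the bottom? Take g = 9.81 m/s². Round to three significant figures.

v ≈ 3.66 m/s

Here I = (2/3)MR², so the shape factor k = I/(MR²) = 2/3.
Rolling without slipping gives ω = v/R, so the total kinetic energy is ½Mv² + ½Iω² = ½(1+k)Mv² = (5/6)Mv².
The vertical drop is h = L sinθ = 3.42 × sin19.4° = 1.136 m.
Energy conservation: Mgh = (5/6)Mv², so v = √(2gh/(1+k)) = √(2 × 9.81 × 1.136 / 1.667) ≈ 3.66 m/s.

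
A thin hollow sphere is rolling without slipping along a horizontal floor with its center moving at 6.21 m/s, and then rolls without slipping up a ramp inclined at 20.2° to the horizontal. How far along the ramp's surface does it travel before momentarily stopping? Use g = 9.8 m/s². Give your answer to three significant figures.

Here I = (2/3)MR², so the shape factor k = I/(MR²) = 2/3.
Pure rolling means v = ωR; then KE = ½Mv² + ½I(v/R)² = ½(1+k)Mv² = (5/6)Mv².
Setting this equal to Mgh gives the vertical rise h = (1+k)v₀²/(2g) = 1.667×6.21²/(2×9.8) = 3.279 m.
The distance along the slope is d = h/sinθ = 3.279/sin20.2° ≈ 9.50 m.

d ≈ 9.50 m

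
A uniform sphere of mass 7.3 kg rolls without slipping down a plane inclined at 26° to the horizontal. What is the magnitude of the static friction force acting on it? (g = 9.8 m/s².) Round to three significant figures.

f ≈ 8.96 N

Here I = (2/5)MR², so the shape factor k = I/(MR²) = 0.4.
Translational: Mg sinθ − f = Ma. Rotational about the CM: fR = Iα = kMRa, so f = kMa.
Combining, a = g sinθ/(1+k) and f = kMa = kMg sinθ/(1+k).
f = 0.4 × 7.3 × 9.8 × sin26° / 1.4 ≈ 8.96 N.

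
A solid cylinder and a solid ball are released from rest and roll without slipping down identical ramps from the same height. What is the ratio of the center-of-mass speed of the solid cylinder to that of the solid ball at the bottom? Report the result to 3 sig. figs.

Each satisfies Mgh = ½(1+k)Mv² with k = I/(MR²), so v ∝ 1/√(1+k).
For the solid cylinder k = 0.5; for the solid ball k = 0.4.
v₁/v₂ = √((1+k₂)/(1+k₁)) = √(1.4/1.5) ≈ 0.966.

v_ratio ≈ 0.966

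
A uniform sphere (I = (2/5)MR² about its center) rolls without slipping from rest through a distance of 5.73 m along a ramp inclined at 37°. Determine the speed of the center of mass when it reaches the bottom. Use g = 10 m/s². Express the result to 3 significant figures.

For this body I = (2/5)MR², i.e. k = I/(MR²) = 0.4.
Rolling without slipping gives ω = v/R, so the total kinetic energy is ½Mv² + ½Iω² = ½(1+k)Mv² = (7/10)Mv².
The vertical drop is h = L sinθ = 5.73 × sin37° = 3.448 m.
Energy conservation: Mgh = (7/10)Mv², so v = √(2gh/(1+k)) = √(2 × 10 × 3.448 / 1.4) ≈ 7.02 m/s.

v ≈ 7.02 m/s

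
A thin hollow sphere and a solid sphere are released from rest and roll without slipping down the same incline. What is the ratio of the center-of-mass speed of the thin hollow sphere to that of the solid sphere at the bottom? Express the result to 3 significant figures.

Each satisfies Mgh = ½(1+k)Mv² with k = I/(MR²), so v ∝ 1/√(1+k).
For the thin hollow sphere k = 2/3; for the solid sphere k = 0.4.
v₁/v₂ = √((1+k₂)/(1+k₁)) = √(1.4/1.667) ≈ 0.917.

v_ratio ≈ 0.917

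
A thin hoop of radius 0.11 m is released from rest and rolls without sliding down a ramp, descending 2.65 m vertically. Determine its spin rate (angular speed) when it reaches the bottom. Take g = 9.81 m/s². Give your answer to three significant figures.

ω ≈ 46.4 rad/s

For this body I = MR², i.e. k = I/(MR²) = 1.
Rolling without slipping gives ω = v/R, so the total kinetic energy is ½Mv² + ½Iω² = ½(1+k)Mv² = Mv².
Energy conservation Mgh = ½(1+k)Mv² gives v = √(2gh/(1+k)) = √(2 × 9.81 × 2.65 / 2) = 5.099 m/s.
Then ω = v/R = 5.099 / 0.11 ≈ 46.4 rad/s.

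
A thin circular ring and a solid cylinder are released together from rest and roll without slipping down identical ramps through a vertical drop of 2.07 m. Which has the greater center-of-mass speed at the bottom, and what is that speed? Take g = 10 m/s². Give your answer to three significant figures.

the solid cylinder, at v ≈ 5.25 m/s

For rolling without slipping, Mgh = ½(1+k)Mv² where k = I/(MR²), so v = √(2gh/(1+k)).
Thin circular ring: k = 1, giving v = √(2×10×2.07/2) = 4.55 m/s.
Solid cylinder: k = 0.5, giving v = √(2×10×2.07/1.5) = 5.254 m/s.
The smaller k wins: the solid cylinder, at ≈ 5.25 m/s.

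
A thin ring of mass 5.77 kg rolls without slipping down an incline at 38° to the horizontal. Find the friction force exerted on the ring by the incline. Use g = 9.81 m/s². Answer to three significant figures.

f ≈ 17.4 N

The moment of inertia is MR², giving k ≡ I/(MR²) = 1.
Newton's second law down the slope: Mg sinθ − f = Ma. The torque equation fR = Iα (with α = a/R) gives f = kMa.
Combining, a = g sinθ/(1+k) and f = kMa = kMg sinθ/(1+k).
f = 1 × 5.77 × 9.81 × sin38° / 2 ≈ 17.4 N.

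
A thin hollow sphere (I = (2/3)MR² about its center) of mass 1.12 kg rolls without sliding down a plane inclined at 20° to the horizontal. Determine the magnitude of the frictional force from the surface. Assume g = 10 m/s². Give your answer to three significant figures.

f ≈ 1.53 N

With I = (2/3)MR², the ratio k = I/(MR²) is 2/3.
Translational: Mg sinθ − f = Ma. Rotational about the CM: fR = Iα = kMRa, so f = kMa.
Combining, a = g sinθ/(1+k) and f = kMa = kMg sinθ/(1+k).
f = (2/3) × 1.12 × 10 × sin20° / 1.667 ≈ 1.53 N.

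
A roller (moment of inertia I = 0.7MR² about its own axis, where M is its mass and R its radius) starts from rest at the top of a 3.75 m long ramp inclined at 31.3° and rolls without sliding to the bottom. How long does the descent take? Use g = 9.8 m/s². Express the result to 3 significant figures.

t ≈ 1.58 s

Here I = 0.7MR², so the shape factor k = I/(MR²) = 0.7.
Newton's second law down the slope: Mg sinθ − f = Ma. The torque equation fR = Iα (with α = a/R) gives f = kMa.
Hence a = g sinθ/(1+k) = 9.8×sin31.3°/1.7 = 2.995 m/s².
Starting from rest, L = ½at², so t = √(2L/a) = √(2×3.75/2.995) ≈ 1.58 s.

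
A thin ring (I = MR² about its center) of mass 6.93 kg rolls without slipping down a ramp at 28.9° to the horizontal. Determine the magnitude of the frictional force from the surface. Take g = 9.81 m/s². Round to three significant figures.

f ≈ 16.4 N

Here I = MR², so the shape factor k = I/(MR²) = 1.
Newton's second law down the slope: Mg sinθ − f = Ma. The torque equation fR = Iα (with α = a/R) gives f = kMa.
Combining, a = g sinθ/(1+k) and f = kMa = kMg sinθ/(1+k).
f = 1 × 6.93 × 9.81 × sin28.9° / 2 ≈ 16.4 N.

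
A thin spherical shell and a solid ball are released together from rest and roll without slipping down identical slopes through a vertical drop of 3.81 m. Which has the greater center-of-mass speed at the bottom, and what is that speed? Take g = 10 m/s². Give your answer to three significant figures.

For rolling without slipping, Mgh = ½(1+k)Mv² where k = I/(MR²), so v = √(2gh/(1+k)).
Thin spherical shell: k = 2/3, giving v = √(2×10×3.81/1.667) = 6.762 m/s.
Solid ball: k = 0.4, giving v = √(2×10×3.81/1.4) = 7.378 m/s.
The smaller k wins: the solid ball, at ≈ 7.38 m/s.

the solid ball, at v ≈ 7.38 m/s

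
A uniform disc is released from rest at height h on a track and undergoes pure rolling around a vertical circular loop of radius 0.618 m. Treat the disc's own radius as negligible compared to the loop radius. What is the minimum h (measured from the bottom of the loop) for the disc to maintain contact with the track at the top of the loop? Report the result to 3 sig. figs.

The moment of inertia is (1/2)MR², giving k ≡ I/(MR²) = 0.5.
At the top, contact is just lost when gravity alone supplies the centripetal force: Mg = Mv_top²/r, i.e. v_top² = gr.
With ω = v/R, the kinetic energy at speed v is ½(1+k)Mv² = (3/4)Mv².
Energy conservation from release (height h) to the top (height 2r): Mgh = Mg(2r) + (3/4)M·gr.
Thus h_min = 2r + (1+k)r/2 = r(2 + 1.5/2) = 0.618 × 2.75 ≈ 1.70 m.

h_min ≈ 1.70 m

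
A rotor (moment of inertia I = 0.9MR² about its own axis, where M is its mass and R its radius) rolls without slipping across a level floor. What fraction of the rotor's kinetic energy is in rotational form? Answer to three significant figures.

Here I = 0.9MR², so the shape factor k = I/(MR²) = 0.9.
With ω = v/R, KE_trans = ½Mv² and KE_rot = ½Iω² = ½kMv², so KE_total = ½(1+k)Mv².
The rotational fraction is therefore k/(1+k) = 0.9/1.9 ≈ 0.474.

fraction ≈ 0.474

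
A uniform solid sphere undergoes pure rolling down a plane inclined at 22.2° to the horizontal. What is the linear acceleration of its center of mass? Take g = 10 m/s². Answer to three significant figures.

Here I = (2/5)MR², so the shape factor k = I/(MR²) = 0.4.
Along the incline Mg sinθ − f = Ma, and torque about the center fR = Iα = kMR²(a/R) gives f = kMa.
Eliminating f: Mg sinθ = (1+k)Ma, so a = g sinθ/(1+k) = 10 × sin22.2° / 1.4 ≈ 2.70 m/s².

a ≈ 2.70 m/s²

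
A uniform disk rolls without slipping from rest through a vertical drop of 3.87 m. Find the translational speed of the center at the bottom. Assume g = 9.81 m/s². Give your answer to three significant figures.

With I = (1/2)MR², the ratio k = I/(MR²) is 0.5.
The rolling condition ω = v/R makes the rotational term ½I(v/R)² = ½kMv², so KE_total = ½(1+k)Mv² = (3/4)Mv².
Energy conservation: Mgh = (3/4)Mv², so v = √(2gh/(1+k)) = √(2 × 9.81 × 3.87 / 1.5) ≈ 7.11 m/s.

v ≈ 7.11 m/s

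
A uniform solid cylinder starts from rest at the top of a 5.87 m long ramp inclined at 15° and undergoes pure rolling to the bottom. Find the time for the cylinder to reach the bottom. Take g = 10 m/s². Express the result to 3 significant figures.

Here I = (1/2)MR², so the shape factor k = I/(MR²) = 0.5.
Along the incline Mg sinθ − f = Ma, and torque about the center fR = Iα = kMR²(a/R) gives f = kMa.
Hence a = g sinθ/(1+k) = 10×sin15°/1.5 = 1.725 m/s².
With constant a from rest, t = √(2L/a) = √(2·5.87/1.725) ≈ 2.61 s.

t ≈ 2.61 s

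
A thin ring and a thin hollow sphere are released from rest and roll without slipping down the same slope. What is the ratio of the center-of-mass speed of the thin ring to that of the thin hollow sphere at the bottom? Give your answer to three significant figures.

Each satisfies Mgh = ½(1+k)Mv² with k = I/(MR²), so v ∝ 1/√(1+k).
For the thin ring k = 1; for the thin hollow sphere k = 2/3.
v₁/v₂ = √((1+k₂)/(1+k₁)) = √(1.667/2) ≈ 0.913.

v_ratio ≈ 0.913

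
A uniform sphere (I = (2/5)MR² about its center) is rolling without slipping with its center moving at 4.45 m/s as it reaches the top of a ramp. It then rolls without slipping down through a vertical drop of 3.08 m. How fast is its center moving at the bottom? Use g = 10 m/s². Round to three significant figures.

The moment of inertia is (2/5)MR², giving k ≡ I/(MR²) = 0.4.
Pure rolling means v = ωR; then KE = ½Mv² + ½I(v/R)² = ½(1+k)Mv² = (7/10)Mv².
Conserving energy between top and bottom: (7/10)Mv² = (7/10)Mv₀² + Mgh, hence v² = v₀² + 2gh/(1+k).
v = √(4.45² + 2×10×3.08/1.4) = √63.8 ≈ 7.99 m/s.

v ≈ 7.99 m/s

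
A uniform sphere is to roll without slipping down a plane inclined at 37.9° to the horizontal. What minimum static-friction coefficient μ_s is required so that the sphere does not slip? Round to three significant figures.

μ_min ≈ 0.222

The moment of inertia is (2/5)MR², giving k ≡ I/(MR²) = 0.4.
Newton's second law down the slope: Mg sinθ − f = Ma. The torque equation fR = Iα (with α = a/R) gives f = kMa.
These give a = g sinθ/(1+k) and the required friction f = kMg sinθ/(1+k).
With N = Mg cosθ, the no-slip condition f ≤ μN gives μ_min = f/N = k tanθ/(1+k).
μ_min = 0.4 × tan37.9° / 1.4 ≈ 0.222.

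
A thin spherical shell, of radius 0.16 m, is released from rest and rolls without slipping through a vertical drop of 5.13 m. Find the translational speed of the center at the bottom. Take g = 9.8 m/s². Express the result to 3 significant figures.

The moment of inertia is (2/3)MR², giving k ≡ I/(MR²) = 2/3.
Pure rolling means v = ωR; then KE = ½Mv² + ½I(v/R)² = ½(1+k)Mv² = (5/6)Mv².
Setting Mgh = (5/6)Mv² gives v = √(2gh/(1+k)) = √(2·9.8·5.13/1.667) ≈ 7.77 m/s.

v ≈ 7.77 m/s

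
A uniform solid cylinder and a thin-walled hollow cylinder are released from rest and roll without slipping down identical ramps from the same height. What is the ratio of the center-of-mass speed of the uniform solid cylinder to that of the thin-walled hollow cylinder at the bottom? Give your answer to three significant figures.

v_ratio ≈ 1.15

Each satisfies Mgh = ½(1+k)Mv² with k = I/(MR²), so v ∝ 1/√(1+k).
For the uniform solid cylinder k = 0.5; for the thin-walled hollow cylinder k = 1.
v₁/v₂ = √((1+k₂)/(1+k₁)) = √(2/1.5) ≈ 1.15.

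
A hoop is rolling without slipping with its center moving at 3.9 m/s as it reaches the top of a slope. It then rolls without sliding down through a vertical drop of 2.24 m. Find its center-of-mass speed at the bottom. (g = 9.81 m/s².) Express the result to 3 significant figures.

The moment of inertia is MR², giving k ≡ I/(MR²) = 1.
Since it rolls without slipping, ω = v/R and KE = ½Mv² + ½Iω² = ½(1+k)Mv² = Mv².
Energy conservation: Mv₀² + Mgh = Mv², so v² = v₀² + 2gh/(1+k).
v = √(3.9² + 2×9.81×2.24/2) = √37.18 ≈ 6.10 m/s.

v ≈ 6.10 m/s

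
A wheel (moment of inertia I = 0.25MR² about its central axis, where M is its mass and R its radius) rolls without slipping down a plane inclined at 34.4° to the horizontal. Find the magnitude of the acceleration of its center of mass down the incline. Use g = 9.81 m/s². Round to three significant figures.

Here I = 0.25MR², so the shape factor k = I/(MR²) = 0.25.
Newton's second law down the slope: Mg sinθ − f = Ma. The torque equation fR = Iα (with α = a/R) gives f = kMa.
Eliminating f: Mg sinθ = (1+k)Ma, so a = g sinθ/(1+k) = 9.81 × sin34.4° / 1.25 ≈ 4.43 m/s².

a ≈ 4.43 m/s²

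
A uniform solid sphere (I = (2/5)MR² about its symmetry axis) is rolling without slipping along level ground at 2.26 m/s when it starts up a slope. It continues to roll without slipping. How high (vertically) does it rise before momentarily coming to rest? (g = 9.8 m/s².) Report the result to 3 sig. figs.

h ≈ 0.365 m

With I = (2/5)MR², the ratio k = I/(MR²) is 0.4.
Pure rolling means v = ωR; then KE = ½Mv² + ½I(v/R)² = ½(1+k)Mv² = (7/10)Mv².
All of this converts to potential energy at the highest point: (7/10)Mv₀² = Mgh.
Thus h = (1+k)v₀²/(2g) = 1.4 × 2.26² / (2 × 9.8) ≈ 0.365 m.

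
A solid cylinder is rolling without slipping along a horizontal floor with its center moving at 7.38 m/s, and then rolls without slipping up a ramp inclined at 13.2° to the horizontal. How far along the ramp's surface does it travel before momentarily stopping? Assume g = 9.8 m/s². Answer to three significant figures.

Here I = (1/2)MR², so the shape factor k = I/(MR²) = 0.5.
Rolling without slipping gives ω = v/R, so the total kinetic energy is ½Mv² + ½Iω² = ½(1+k)Mv² = (3/4)Mv².
Setting this equal to Mgh gives the vertical rise h = (1+k)v₀²/(2g) = 1.5×7.38²/(2×9.8) = 4.168 m.
The distance along the slope is d = h/sinθ = 4.168/sin13.2° ≈ 18.3 m.

d ≈ 18.3 m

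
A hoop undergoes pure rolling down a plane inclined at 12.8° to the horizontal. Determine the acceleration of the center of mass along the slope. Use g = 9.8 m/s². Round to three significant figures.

The moment of inertia is MR², giving k ≡ I/(MR²) = 1.
Translational: Mg sinθ − f = Ma. Rotational about the CM: fR = Iα = kMRa, so f = kMa.
Eliminating f: Mg sinθ = (1+k)Ma, so a = g sinθ/(1+k) = 9.8 × sin12.8° / 2 ≈ 1.09 m/s².

a ≈ 1.09 m/s²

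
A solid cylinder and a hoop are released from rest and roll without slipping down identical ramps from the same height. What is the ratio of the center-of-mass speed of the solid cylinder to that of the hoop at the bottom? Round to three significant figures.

Each satisfies Mgh = ½(1+k)Mv² with k = I/(MR²), so v ∝ 1/√(1+k).
For the solid cylinder k = 0.5; for the hoop k = 1.
v₁/v₂ = √((1+k₂)/(1+k₁)) = √(2/1.5) ≈ 1.15.

v_ratio ≈ 1.15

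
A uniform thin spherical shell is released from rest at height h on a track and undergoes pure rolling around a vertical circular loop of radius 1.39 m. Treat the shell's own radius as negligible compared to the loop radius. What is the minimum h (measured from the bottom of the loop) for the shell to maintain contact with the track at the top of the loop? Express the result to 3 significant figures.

h_min ≈ 3.94 m

The moment of inertia is (2/3)MR², giving k ≡ I/(MR²) = 2/3.
At the top of the loop, the minimum-contact condition is Mg = Mv_top²/r, so v_top² = gr.
With ω = v/R, the kinetic energy at speed v is ½(1+k)Mv² = (5/6)Mv².
Energy conservation from release (height h) to the top (height 2r): Mgh = Mg(2r) + (5/6)M·gr.
Thus h_min = 2r + (1+k)r/2 = r(2 + 1.667/2) = 1.39 × 2.833 ≈ 3.94 m.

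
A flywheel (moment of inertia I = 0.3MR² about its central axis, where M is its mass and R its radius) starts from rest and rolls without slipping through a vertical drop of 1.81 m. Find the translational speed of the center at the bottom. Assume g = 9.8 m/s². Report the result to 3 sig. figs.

v ≈ 5.22 m/s

Here I = 0.3MR², so the shape factor k = I/(MR²) = 0.3.
Since it rolls without slipping, ω = v/R and KE = ½Mv² + ½Iω² = ½(1+k)Mv² = (13/20)Mv².
Setting Mgh = (13/20)Mv² gives v = √(2gh/(1+k)) = √(2·9.8·1.81/1.3) ≈ 5.22 m/s.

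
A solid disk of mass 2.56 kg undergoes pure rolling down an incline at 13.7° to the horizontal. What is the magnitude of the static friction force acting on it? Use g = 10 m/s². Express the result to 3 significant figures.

f ≈ 2.02 N

For this body I = (1/2)MR², i.e. k = I/(MR²) = 0.5.
Translational: Mg sinθ − f = Ma. Rotational about the CM: fR = Iα = kMRa, so f = kMa.
Combining, a = g sinθ/(1+k) and f = kMa = kMg sinθ/(1+k).
f = 0.5 × 2.56 × 10 × sin13.7° / 1.5 ≈ 2.02 N.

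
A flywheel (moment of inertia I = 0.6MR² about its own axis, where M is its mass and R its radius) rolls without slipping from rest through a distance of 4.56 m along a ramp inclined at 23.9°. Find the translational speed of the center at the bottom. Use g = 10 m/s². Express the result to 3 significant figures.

v ≈ 4.81 m/s

The moment of inertia is 0.6MR², giving k ≡ I/(MR²) = 0.6.
Since it rolls without slipping, ω = v/R and KE = ½Mv² + ½Iω² = ½(1+k)Mv² = (4/5)Mv².
The vertical drop is h = L sinθ = 4.56 × sin23.9° = 1.847 m.
Setting Mgh = (4/5)Mv² gives v = √(2gh/(1+k)) = √(2·10·1.847/1.6) ≈ 4.81 m/s.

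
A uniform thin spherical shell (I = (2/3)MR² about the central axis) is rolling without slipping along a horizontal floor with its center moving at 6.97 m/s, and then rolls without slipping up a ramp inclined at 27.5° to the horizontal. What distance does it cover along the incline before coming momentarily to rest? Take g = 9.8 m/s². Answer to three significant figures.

d ≈ 8.95 m

For this body I = (2/3)MR², i.e. k = I/(MR²) = 2/3.
Rolling without slipping gives ω = v/R, so the total kinetic energy is ½Mv² + ½Iω² = ½(1+k)Mv² = (5/6)Mv².
Setting this equal to Mgh gives the vertical rise h = (1+k)v₀²/(2g) = 1.667×6.97²/(2×9.8) = 4.131 m.
The distance along the slope is d = h/sinθ = 4.131/sin27.5° ≈ 8.95 m.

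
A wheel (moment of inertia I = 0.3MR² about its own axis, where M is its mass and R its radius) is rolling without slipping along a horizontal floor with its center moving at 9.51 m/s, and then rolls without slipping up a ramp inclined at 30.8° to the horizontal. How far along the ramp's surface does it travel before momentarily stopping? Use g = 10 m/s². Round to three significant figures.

d ≈ 11.5 m

Here I = 0.3MR², so the shape factor k = I/(MR²) = 0.3.
Pure rolling means v = ωR; then KE = ½Mv² + ½I(v/R)² = ½(1+k)Mv² = (13/20)Mv².
Setting this equal to Mgh gives the vertical rise h = (1+k)v₀²/(2g) = 1.3×9.51²/(2×10) = 5.879 m.
Along the incline, d = h/sinθ = 5.879/sin30.8° ≈ 11.5 m.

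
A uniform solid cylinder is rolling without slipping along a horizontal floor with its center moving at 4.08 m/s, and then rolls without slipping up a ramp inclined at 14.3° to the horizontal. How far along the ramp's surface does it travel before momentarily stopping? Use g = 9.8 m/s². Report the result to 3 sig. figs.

d ≈ 5.16 m

The moment of inertia is (1/2)MR², giving k ≡ I/(MR²) = 0.5.
The rolling condition ω = v/R makes the rotational term ½I(v/R)² = ½kMv², so KE_total = ½(1+k)Mv² = (3/4)Mv².
Setting this equal to Mgh gives the vertical rise h = (1+k)v₀²/(2g) = 1.5×4.08²/(2×9.8) = 1.274 m.
Along the incline, d = h/sinθ = 1.274/sin14.3° ≈ 5.16 m.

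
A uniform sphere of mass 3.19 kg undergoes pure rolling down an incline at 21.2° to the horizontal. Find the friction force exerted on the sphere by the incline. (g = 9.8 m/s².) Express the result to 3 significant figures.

f ≈ 3.23 N

For this body I = (2/5)MR², i.e. k = I/(MR²) = 0.4.
Translational: Mg sinθ − f = Ma. Rotational about the CM: fR = Iα = kMRa, so f = kMa.
Combining, a = g sinθ/(1+k) and f = kMa = kMg sinθ/(1+k).
f = 0.4 × 3.19 × 9.8 × sin21.2° / 1.4 ≈ 3.23 N.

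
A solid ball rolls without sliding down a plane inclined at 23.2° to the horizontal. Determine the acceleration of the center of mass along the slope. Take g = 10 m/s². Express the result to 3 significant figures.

a ≈ 2.81 m/s²

Here I = (2/5)MR², so the shape factor k = I/(MR²) = 0.4.
Translational: Mg sinθ − f = Ma. Rotational about the CM: fR = Iα = kMRa, so f = kMa.
Eliminating f: Mg sinθ = (1+k)Ma, so a = g sinθ/(1+k) = 10 × sin23.2° / 1.4 ≈ 2.81 m/s².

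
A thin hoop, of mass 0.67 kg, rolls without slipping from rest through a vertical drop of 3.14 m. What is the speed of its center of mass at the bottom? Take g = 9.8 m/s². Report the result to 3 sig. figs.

v ≈ 5.55 m/s

For this body I = MR², i.e. k = I/(MR²) = 1.
The rolling condition ω = v/R makes the rotational term ½I(v/R)² = ½kMv², so KE_total = ½(1+k)Mv² = Mv².
Setting Mgh = Mv² gives v = √(2gh/(1+k)) = √(2·9.8·3.14/2) ≈ 5.55 m/s.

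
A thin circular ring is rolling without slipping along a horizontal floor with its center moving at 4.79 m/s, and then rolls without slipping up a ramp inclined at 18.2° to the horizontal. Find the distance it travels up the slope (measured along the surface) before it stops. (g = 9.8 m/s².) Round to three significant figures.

Here I = MR², so the shape factor k = I/(MR²) = 1.
Since it rolls without slipping, ω = v/R and KE = ½Mv² + ½Iω² = ½(1+k)Mv² = Mv².
Setting this equal to Mgh gives the vertical rise h = (1+k)v₀²/(2g) = 2×4.79²/(2×9.8) = 2.341 m.
Along the incline, d = h/sinθ = 2.341/sin18.2° ≈ 7.50 m.

d ≈ 7.50 m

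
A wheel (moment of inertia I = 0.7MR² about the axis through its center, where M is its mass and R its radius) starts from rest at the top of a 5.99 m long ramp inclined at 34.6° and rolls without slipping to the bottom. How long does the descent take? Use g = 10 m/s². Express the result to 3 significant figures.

t ≈ 1.89 s

With I = 0.7MR², the ratio k = I/(MR²) is 0.7.
Translational: Mg sinθ − f = Ma. Rotational about the CM: fR = Iα = kMRa, so f = kMa.
Hence a = g sinθ/(1+k) = 10×sin34.6°/1.7 = 3.34 m/s².
With constant a from rest, t = √(2L/a) = √(2·5.99/3.34) ≈ 1.89 s.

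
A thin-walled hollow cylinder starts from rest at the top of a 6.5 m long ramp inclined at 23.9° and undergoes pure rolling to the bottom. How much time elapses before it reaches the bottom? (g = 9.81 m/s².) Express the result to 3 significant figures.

With I = MR², the ratio k = I/(MR²) is 1.
Newton's second law down the slope: Mg sinθ − f = Ma. The torque equation fR = Iα (with α = a/R) gives f = kMa.
Hence a = g sinθ/(1+k) = 9.81×sin23.9°/2 = 1.987 m/s².
With constant a from rest, t = √(2L/a) = √(2·6.5/1.987) ≈ 2.56 s.

t ≈ 2.56 s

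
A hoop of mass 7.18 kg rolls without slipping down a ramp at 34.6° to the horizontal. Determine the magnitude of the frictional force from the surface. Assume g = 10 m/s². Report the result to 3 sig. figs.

The moment of inertia is MR², giving k ≡ I/(MR²) = 1.
Newton's second law down the slope: Mg sinθ − f = Ma. The torque equation fR = Iα (with α = a/R) gives f = kMa.
Combining, a = g sinθ/(1+k) and f = kMa = kMg sinθ/(1+k).
f = 1 × 7.18 × 10 × sin34.6° / 2 ≈ 20.4 N.

f ≈ 20.4 N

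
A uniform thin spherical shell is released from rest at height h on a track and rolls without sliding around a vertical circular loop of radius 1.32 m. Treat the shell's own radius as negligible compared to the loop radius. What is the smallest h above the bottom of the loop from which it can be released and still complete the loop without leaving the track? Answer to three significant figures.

With I = (2/3)MR², the ratio k = I/(MR²) is 2/3.
At the top of the loop, the minimum-contact condition is Mg = Mv_top²/r, so v_top² = gr.
With ω = v/R, the kinetic energy at speed v is ½(1+k)Mv² = (5/6)Mv².
Energy conservation from release (height h) to the top (height 2r): Mgh = Mg(2r) + (5/6)M·gr.
Thus h_min = 2r + (1+k)r/2 = r(2 + 1.667/2) = 1.32 × 2.833 ≈ 3.74 m.

h_min ≈ 3.74 m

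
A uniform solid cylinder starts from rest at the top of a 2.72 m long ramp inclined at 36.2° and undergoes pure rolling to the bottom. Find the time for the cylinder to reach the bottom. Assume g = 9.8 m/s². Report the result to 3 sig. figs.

For this body I = (1/2)MR², i.e. k = I/(MR²) = 0.5.
Newton's second law down the slope: Mg sinθ − f = Ma. The torque equation fR = Iα (with α = a/R) gives f = kMa.
Hence a = g sinθ/(1+k) = 9.8×sin36.2°/1.5 = 3.859 m/s².
With constant a from rest, t = √(2L/a) = √(2·2.72/3.859) ≈ 1.19 s.

t ≈ 1.19 s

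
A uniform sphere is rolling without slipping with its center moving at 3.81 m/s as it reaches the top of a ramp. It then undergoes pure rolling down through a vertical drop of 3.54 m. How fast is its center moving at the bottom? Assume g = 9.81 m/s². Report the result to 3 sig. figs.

v ≈ 8.01 m/s

The moment of inertia is (2/5)MR², giving k ≡ I/(MR²) = 0.4.
Rolling without slipping gives ω = v/R, so the total kinetic energy is ½Mv² + ½Iω² = ½(1+k)Mv² = (7/10)Mv².
Conserving energy between top and bottom: (7/10)Mv² = (7/10)Mv₀² + Mgh, hence v² = v₀² + 2gh/(1+k).
v = √(3.81² + 2×9.81×3.54/1.4) = √64.13 ≈ 8.01 m/s.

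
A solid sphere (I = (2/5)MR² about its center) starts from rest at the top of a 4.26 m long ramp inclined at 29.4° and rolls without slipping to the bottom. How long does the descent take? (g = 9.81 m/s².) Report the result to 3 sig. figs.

For this body I = (2/5)MR², i.e. k = I/(MR²) = 0.4.
Translational: Mg sinθ − f = Ma. Rotational about the CM: fR = Iα = kMRa, so f = kMa.
Hence a = g sinθ/(1+k) = 9.81×sin29.4°/1.4 = 3.44 m/s².
With constant a from rest, t = √(2L/a) = √(2·4.26/3.44) ≈ 1.57 s.

t ≈ 1.57 s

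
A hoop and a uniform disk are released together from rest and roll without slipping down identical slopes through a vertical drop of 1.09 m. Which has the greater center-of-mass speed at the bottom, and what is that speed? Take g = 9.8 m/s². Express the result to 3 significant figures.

For rolling without slipping, Mgh = ½(1+k)Mv² where k = I/(MR²), so v = √(2gh/(1+k)).
Hoop: k = 1, giving v = √(2×9.8×1.09/2) = 3.268 m/s.
Uniform disk: k = 0.5, giving v = √(2×9.8×1.09/1.5) = 3.774 m/s.
The smaller k wins: the uniform disk, at ≈ 3.77 m/s.

the uniform disk, at v ≈ 3.77 m/s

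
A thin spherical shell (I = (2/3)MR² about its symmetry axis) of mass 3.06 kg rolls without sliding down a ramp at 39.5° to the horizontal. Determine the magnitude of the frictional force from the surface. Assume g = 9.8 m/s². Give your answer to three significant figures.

f ≈ 7.63 N

For this body I = (2/3)MR², i.e. k = I/(MR²) = 2/3.
Along the incline Mg sinθ − f = Ma, and torque about the center fR = Iα = kMR²(a/R) gives f = kMa.
Combining, a = g sinθ/(1+k) and f = kMa = kMg sinθ/(1+k).
f = (2/3) × 3.06 × 9.8 × sin39.5° / 1.667 ≈ 7.63 N.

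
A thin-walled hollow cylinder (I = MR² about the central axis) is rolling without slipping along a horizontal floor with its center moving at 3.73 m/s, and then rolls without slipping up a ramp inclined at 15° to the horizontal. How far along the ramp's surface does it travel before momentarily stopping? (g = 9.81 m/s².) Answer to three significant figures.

d ≈ 5.48 m

Here I = MR², so the shape factor k = I/(MR²) = 1.
Pure rolling means v = ωR; then KE = ½Mv² + ½I(v/R)² = ½(1+k)Mv² = Mv².
Setting this equal to Mgh gives the vertical rise h = (1+k)v₀²/(2g) = 2×3.73²/(2×9.81) = 1.418 m.
The distance along the slope is d = h/sinθ = 1.418/sin15° ≈ 5.48 m.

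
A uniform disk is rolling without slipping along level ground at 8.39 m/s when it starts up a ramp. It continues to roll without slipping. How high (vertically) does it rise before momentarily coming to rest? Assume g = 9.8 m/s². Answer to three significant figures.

h ≈ 5.39 m

The moment of inertia is (1/2)MR², giving k ≡ I/(MR²) = 0.5.
Since it rolls without slipping, ω = v/R and KE = ½Mv² + ½Iω² = ½(1+k)Mv² = (3/4)Mv².
At the top the kinetic energy is zero, so (3/4)Mv₀² = Mgh.
Thus h = (1+k)v₀²/(2g) = 1.5 × 8.39² / (2 × 9.8) ≈ 5.39 m.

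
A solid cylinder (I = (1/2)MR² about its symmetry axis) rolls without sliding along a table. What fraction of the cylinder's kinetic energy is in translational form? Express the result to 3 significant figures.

fraction ≈ 0.667

Here I = (1/2)MR², so the shape factor k = I/(MR²) = 0.5.
Since ω = v/R, the translational part is ½Mv² and the rotational part is ½I(v/R)² = ½kMv²; the total is ½(1+k)Mv².
The translational fraction is therefore 1/(1+k) = 1/1.5 ≈ 0.667.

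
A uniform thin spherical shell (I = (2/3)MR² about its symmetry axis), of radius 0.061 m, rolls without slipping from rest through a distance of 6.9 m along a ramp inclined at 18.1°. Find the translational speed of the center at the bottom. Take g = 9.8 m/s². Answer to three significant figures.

The moment of inertia is (2/3)MR², giving k ≡ I/(MR²) = 2/3.
Pure rolling means v = ωR; then KE = ½Mv² + ½I(v/R)² = ½(1+k)Mv² = (5/6)Mv².
The vertical drop is h = L sinθ = 6.9 × sin18.1° = 2.144 m.
Setting Mgh = (5/6)Mv² gives v = √(2gh/(1+k)) = √(2·9.8·2.144/1.667) ≈ 5.02 m/s.

v ≈ 5.02 m/s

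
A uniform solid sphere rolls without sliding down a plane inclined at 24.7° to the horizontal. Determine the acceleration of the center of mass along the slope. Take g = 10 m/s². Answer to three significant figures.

a ≈ 2.98 m/s²

With I = (2/5)MR², the ratio k = I/(MR²) is 0.4.
Translational: Mg sinθ − f = Ma. Rotational about the CM: fR = Iα = kMRa, so f = kMa.
Eliminating f: Mg sinθ = (1+k)Ma, so a = g sinθ/(1+k) = 10 × sin24.7° / 1.4 ≈ 2.98 m/s².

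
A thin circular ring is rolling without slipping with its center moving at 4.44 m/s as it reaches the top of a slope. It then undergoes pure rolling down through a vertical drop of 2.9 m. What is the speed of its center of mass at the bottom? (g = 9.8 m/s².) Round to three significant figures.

Here I = MR², so the shape factor k = I/(MR²) = 1.
Pure rolling means v = ωR; then KE = ½Mv² + ½I(v/R)² = ½(1+k)Mv² = Mv².
Conserving energy between top and bottom: Mv² = Mv₀² + Mgh, hence v² = v₀² + 2gh/(1+k).
v = √(4.44² + 2×9.8×2.9/2) = √48.13 ≈ 6.94 m/s.

v ≈ 6.94 m/s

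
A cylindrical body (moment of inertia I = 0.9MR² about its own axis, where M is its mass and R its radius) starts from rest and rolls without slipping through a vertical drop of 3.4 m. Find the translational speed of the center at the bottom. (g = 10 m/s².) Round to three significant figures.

v ≈ 5.98 m/s

With I = 0.9MR², the ratio k = I/(MR²) is 0.9.
Pure rolling means v = ωR; then KE = ½Mv² + ½I(v/R)² = ½(1+k)Mv² = (19/20)Mv².
Energy conservation: Mgh = (19/20)Mv², so v = √(2gh/(1+k)) = √(2 × 10 × 3.4 / 1.9) ≈ 5.98 m/s.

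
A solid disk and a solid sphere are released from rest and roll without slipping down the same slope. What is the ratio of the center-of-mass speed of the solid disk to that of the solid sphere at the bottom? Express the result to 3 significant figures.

v_ratio ≈ 0.966

Each satisfies Mgh = ½(1+k)Mv² with k = I/(MR²), so v ∝ 1/√(1+k).
For the solid disk k = 0.5; for the solid sphere k = 0.4.
v₁/v₂ = √((1+k₂)/(1+k₁)) = √(1.4/1.5) ≈ 0.966.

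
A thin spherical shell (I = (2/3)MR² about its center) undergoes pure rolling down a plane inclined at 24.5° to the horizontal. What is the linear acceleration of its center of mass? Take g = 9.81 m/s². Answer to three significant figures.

a ≈ 2.44 m/s²

The moment of inertia is (2/3)MR², giving k ≡ I/(MR²) = 2/3.
Translational: Mg sinθ − f = Ma. Rotational about the CM: fR = Iα = kMRa, so f = kMa.
Eliminating f: Mg sinθ = (1+k)Ma, so a = g sinθ/(1+k) = 9.81 × sin24.5° / 1.667 ≈ 2.44 m/s².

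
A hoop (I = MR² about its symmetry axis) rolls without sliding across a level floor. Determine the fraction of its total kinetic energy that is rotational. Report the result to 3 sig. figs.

fraction ≈ 0.500

The moment of inertia is MR², giving k ≡ I/(MR²) = 1.
With ω = v/R, KE_trans = ½Mv² and KE_rot = ½Iω² = ½kMv², so KE_total = ½(1+k)Mv².
The rotational fraction is therefore k/(1+k) = 1/2 ≈ 0.500.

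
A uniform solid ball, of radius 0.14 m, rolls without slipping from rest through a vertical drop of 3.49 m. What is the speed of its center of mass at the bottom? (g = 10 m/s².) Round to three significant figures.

For this body I = (2/5)MR², i.e. k = I/(MR²) = 0.4.
Since it rolls without slipping, ω = v/R and KE = ½Mv² + ½Iω² = ½(1+k)Mv² = (7/10)Mv².
Energy conservation: Mgh = (7/10)Mv², so v = √(2gh/(1+k)) = √(2 × 10 × 3.49 / 1.4) ≈ 7.06 m/s.

v ≈ 7.06 m/s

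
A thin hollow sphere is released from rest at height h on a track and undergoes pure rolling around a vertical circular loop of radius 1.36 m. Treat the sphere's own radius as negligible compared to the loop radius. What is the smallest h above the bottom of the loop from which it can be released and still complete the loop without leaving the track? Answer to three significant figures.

h_min ≈ 3.85 m

The moment of inertia is (2/3)MR², giving k ≡ I/(MR²) = 2/3.
At the top of the loop, the minimum-contact condition is Mg = Mv_top²/r, so v_top² = gr.
With ω = v/R, the kinetic energy at speed v is ½(1+k)Mv² = (5/6)Mv².
Energy conservation from release (height h) to the top (height 2r): Mgh = Mg(2r) + (5/6)M·gr.
Thus h_min = 2r + (1+k)r/2 = r(2 + 1.667/2) = 1.36 × 2.833 ≈ 3.85 m.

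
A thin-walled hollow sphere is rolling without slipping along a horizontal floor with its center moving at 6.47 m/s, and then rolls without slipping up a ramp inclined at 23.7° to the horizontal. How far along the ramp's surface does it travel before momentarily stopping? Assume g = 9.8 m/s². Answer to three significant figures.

Here I = (2/3)MR², so the shape factor k = I/(MR²) = 2/3.
Rolling without slipping gives ω = v/R, so the total kinetic energy is ½Mv² + ½Iω² = ½(1+k)Mv² = (5/6)Mv².
Setting this equal to Mgh gives the vertical rise h = (1+k)v₀²/(2g) = 1.667×6.47²/(2×9.8) = 3.56 m.
Along the incline, d = h/sinθ = 3.56/sin23.7° ≈ 8.86 m.

d ≈ 8.86 m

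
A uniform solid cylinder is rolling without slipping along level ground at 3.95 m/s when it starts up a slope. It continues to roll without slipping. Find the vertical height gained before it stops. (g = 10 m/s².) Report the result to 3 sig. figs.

For this body I = (1/2)MR², i.e. k = I/(MR²) = 0.5.
Since it rolls without slipping, ω = v/R and KE = ½Mv² + ½Iω² = ½(1+k)Mv² = (3/4)Mv².
All of this converts to potential energy at the highest point: (3/4)Mv₀² = Mgh.
Thus h = (1+k)v₀²/(2g) = 1.5 × 3.95² / (2 × 10) ≈ 1.17 m.

h ≈ 1.17 m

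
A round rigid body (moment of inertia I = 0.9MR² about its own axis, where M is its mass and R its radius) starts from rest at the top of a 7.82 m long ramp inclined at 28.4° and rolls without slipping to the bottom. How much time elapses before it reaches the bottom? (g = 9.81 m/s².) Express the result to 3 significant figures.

With I = 0.9MR², the ratio k = I/(MR²) is 0.9.
Newton's second law down the slope: Mg sinθ − f = Ma. The torque equation fR = Iα (with α = a/R) gives f = kMa.
Hence a = g sinθ/(1+k) = 9.81×sin28.4°/1.9 = 2.456 m/s².
With constant a from rest, t = √(2L/a) = √(2·7.82/2.456) ≈ 2.52 s.

t ≈ 2.52 s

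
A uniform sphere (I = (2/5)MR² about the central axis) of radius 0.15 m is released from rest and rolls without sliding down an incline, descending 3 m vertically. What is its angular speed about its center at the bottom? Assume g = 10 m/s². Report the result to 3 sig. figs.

ω ≈ 43.6 rad/s

Here I = (2/5)MR², so the shape factor k = I/(MR²) = 0.4.
Rolling without slipping gives ω = v/R, so the total kinetic energy is ½Mv² + ½Iω² = ½(1+k)Mv² = (7/10)Mv².
Energy conservation Mgh = ½(1+k)Mv² gives v = √(2gh/(1+k)) = √(2 × 10 × 3 / 1.4) = 6.547 m/s.
Then ω = v/R = 6.547 / 0.15 ≈ 43.6 rad/s.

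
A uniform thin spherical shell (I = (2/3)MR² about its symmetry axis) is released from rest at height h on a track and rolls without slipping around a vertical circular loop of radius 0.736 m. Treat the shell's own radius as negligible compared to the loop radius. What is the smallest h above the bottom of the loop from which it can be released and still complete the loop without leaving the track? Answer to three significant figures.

With I = (2/3)MR², the ratio k = I/(MR²) is 2/3.
At the top, contact is just lost when gravity alone supplies the centripetal force: Mg = Mv_top²/r, i.e. v_top² = gr.
With ω = v/R, the kinetic energy at speed v is ½(1+k)Mv² = (5/6)Mv².
Energy conservation from release (height h) to the top (height 2r): Mgh = Mg(2r) + (5/6)M·gr.
Thus h_min = 2r + (1+k)r/2 = r(2 + 1.667/2) = 0.736 × 2.833 ≈ 2.09 m.

h_min ≈ 2.09 m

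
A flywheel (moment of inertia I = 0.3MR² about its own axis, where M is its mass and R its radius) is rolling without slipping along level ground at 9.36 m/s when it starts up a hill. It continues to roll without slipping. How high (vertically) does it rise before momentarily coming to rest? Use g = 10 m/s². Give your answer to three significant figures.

For this body I = 0.3MR², i.e. k = I/(MR²) = 0.3.
Rolling without slipping gives ω = v/R, so the total kinetic energy is ½Mv² + ½Iω² = ½(1+k)Mv² = (13/20)Mv².
At the top the kinetic energy is zero, so (13/20)Mv₀² = Mgh.
Thus h = (1+k)v₀²/(2g) = 1.3 × 9.36² / (2 × 10) ≈ 5.69 m.

h ≈ 5.69 m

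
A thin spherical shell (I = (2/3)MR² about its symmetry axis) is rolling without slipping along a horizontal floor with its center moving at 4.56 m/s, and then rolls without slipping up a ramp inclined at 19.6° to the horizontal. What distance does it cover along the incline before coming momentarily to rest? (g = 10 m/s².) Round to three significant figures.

Here I = (2/3)MR², so the shape factor k = I/(MR²) = 2/3.
The rolling condition ω = v/R makes the rotational term ½I(v/R)² = ½kMv², so KE_total = ½(1+k)Mv² = (5/6)Mv².
Setting this equal to Mgh gives the vertical rise h = (1+k)v₀²/(2g) = 1.667×4.56²/(2×10) = 1.733 m.
The distance along the slope is d = h/sinθ = 1.733/sin19.6° ≈ 5.17 m.

d ≈ 5.17 m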